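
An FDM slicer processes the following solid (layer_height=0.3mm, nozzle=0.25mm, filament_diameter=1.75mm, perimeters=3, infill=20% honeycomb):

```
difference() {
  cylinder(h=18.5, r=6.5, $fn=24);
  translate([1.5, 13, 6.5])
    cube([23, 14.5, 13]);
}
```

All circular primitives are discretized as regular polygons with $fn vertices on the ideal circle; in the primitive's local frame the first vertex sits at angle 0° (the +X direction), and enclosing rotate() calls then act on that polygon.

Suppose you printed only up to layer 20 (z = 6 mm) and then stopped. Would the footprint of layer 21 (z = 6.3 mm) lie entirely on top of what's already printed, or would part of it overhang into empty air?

entirely on top

Compare the two slices. At z = 6: the r=6.5 cylinder gives a regular 24-gon of circumradius 6.5 (constant along its height) (area = (24/2)·6.500²·sin(360°/24) = 131.22 mm²); the cube at (1.5, 13) is absent (z outside [6.5, 19.5]); Subtracting the remaining from the first: none of the subtracted shapes is present at this height, so the r=6.5 cylinder is unchanged — area = 131.22 mm². At z = 6.3: the r=6.5 cylinder contributes a regular 24-gon of circumradius 6.5 (area = (24/2)·6.500²·sin(360°/24) = 131.22 mm²); the cube at (1.5, 13) is absent (z outside [6.5, 19.5]); Taking the first minus the rest: none of the subtracted shapes is present at this height, so the r=6.5 cylinder is unchanged — area = 131.22 mm². Checking containment: the cross-section at z = 6.3 is a subset of the cross-section at z = 6.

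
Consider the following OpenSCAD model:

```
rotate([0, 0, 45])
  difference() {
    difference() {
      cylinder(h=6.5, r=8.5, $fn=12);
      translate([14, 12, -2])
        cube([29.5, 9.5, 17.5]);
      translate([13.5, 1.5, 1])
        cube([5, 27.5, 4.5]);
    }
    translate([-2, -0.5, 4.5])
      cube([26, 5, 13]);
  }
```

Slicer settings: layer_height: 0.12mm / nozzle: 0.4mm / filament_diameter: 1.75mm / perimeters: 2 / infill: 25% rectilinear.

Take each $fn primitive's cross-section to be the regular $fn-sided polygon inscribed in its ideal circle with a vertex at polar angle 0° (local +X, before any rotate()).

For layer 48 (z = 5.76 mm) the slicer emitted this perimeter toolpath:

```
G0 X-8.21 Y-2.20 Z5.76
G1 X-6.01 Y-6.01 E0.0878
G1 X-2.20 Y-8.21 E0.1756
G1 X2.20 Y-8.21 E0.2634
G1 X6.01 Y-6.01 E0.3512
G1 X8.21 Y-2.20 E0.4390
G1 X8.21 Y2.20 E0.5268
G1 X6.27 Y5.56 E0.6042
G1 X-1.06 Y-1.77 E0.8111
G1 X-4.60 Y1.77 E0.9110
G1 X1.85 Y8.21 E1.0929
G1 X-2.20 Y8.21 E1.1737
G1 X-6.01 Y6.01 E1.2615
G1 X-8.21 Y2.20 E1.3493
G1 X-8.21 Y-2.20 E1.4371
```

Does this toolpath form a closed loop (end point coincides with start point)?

yes

Start point (G0): (-8.21, -2.20). End point (last G1): the path returns to the start — closed.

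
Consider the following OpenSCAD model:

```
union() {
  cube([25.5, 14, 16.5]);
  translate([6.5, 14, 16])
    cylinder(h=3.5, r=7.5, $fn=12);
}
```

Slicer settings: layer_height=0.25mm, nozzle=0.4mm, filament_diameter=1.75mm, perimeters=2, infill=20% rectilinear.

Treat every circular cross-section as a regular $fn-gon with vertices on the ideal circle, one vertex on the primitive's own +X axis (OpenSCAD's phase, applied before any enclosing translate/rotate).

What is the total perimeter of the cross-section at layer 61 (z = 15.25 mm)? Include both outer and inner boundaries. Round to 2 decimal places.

At z = 15.25 mm: the cube is present — its section is the full 25.5×14 rectangle (perimeter 79.00 mm); the cylinder at (6.5, 14) is not intersected at this z (z outside [16, 19.5]); Merging all regions: only the 25.5×14 cube is present, so the union is just that shape — boundary = 79.00 mm. Overall, the cross-section is a single solid region. Total boundary length (outer) = 79.00 mm.

79.00 mm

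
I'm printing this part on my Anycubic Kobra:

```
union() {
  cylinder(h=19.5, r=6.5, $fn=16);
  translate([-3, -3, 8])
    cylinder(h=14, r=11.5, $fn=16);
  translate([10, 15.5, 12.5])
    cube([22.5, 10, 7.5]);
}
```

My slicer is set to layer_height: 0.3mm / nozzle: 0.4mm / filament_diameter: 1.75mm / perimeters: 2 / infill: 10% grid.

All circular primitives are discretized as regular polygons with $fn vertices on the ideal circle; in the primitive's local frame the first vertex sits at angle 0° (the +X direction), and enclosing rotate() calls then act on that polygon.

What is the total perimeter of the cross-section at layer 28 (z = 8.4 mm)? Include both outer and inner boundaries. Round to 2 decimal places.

71.79 mm

At z = 8.4 mm: the r=6.5 cylinder gives a regular 16-gon of circumradius 6.5 (constant along its height) (perimeter = 2·16·6.500·sin(180°/16) = 40.58 mm); the r=11.5 cylinder at (-3, -3) contributes a regular 16-gon of circumradius 11.5 (perimeter = 2·16·11.500·sin(180°/16) = 71.79 mm); the cube at (10, 15.5) is absent (z outside [12.5, 20]); Merging all regions: the r=6.5 cylinder lies entirely inside the r=11.5 cylinder at (-3, -3), so the union is just the r=11.5 cylinder at (-3, -3) — boundary = 71.79 mm. Overall, the cross-section is a single solid region. Total boundary length (outer) = 71.79 mm.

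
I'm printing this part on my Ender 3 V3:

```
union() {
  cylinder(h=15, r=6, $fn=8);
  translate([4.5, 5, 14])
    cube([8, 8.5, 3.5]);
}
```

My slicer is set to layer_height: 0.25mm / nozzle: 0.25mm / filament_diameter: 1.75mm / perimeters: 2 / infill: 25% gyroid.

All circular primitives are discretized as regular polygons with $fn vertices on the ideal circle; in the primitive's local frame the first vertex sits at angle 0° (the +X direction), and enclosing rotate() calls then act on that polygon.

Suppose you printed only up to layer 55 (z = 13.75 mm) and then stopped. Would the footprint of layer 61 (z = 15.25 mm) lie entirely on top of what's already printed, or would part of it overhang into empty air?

Compare the two slices. At z = 13.75: the r=6 cylinder gives a regular 8-gon of circumradius 6 (constant along its height) (area = (8/2)·6.000²·sin(360°/8) = 101.82 mm²); the cube at (4.5, 5) does not reach this height (z outside [14, 17.5]); Combining (union): only the r=6 cylinder is present, so the union is just that shape — area = 101.82 mm². At z = 15.25: the cylinder does not reach this height (z outside [0, 15]); the cube at (4.5, 5) is present — its section is the full 8×8.5 rectangle (area 68.00 mm²); Taking the union: only the 8×8.5 cube at (4.5, 5) is present, so the union is just that shape — area = 68.00 mm². Checking containment: at z = 15.25 the cross-section extends beyond the z = 13.75 cross-section by about 68.00 mm².

part overhangs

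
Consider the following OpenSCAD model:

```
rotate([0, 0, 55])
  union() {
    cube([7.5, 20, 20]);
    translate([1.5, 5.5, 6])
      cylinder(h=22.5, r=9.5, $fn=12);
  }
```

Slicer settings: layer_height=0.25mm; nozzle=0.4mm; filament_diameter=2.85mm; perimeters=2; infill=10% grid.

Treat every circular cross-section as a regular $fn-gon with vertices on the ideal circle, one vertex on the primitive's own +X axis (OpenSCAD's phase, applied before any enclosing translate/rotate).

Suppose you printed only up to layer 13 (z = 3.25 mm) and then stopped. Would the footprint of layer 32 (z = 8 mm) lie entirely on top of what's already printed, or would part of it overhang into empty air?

part overhangs

Compare the two slices. At z = 3.25: the cube is present — its section is the full 7.5×20 rectangle (area 150.00 mm²); the cylinder at (1.5, 5.5) is absent (z outside [6, 28.5]); Combining (union): only the 7.5×20 cube is present, so the union is just that shape — area = 150.00 mm²; (whole slice rotated 55° about Z — lengths, areas and connectivity unchanged). At z = 8: the cube is present — its section is the full 7.5×20 rectangle (area 150.00 mm²); the cylinder at (1.5, 5.5): section is a regular 12-gon, circumradius r=9.5 (area = (12/2)·9.500²·sin(360°/12) = 270.75 mm²); Taking the union: the regions partially overlap — summed areas 420.75 mm² minus the doubly-counted overlap 106.80 mm² gives 313.95 mm² — area = 313.95 mm²; (rotated 55° about Z; rotation is an isometry so areas/perimeters/island counts are preserved). Checking containment: at z = 8 the cross-section extends beyond the z = 3.25 cross-section by about 163.95 mm².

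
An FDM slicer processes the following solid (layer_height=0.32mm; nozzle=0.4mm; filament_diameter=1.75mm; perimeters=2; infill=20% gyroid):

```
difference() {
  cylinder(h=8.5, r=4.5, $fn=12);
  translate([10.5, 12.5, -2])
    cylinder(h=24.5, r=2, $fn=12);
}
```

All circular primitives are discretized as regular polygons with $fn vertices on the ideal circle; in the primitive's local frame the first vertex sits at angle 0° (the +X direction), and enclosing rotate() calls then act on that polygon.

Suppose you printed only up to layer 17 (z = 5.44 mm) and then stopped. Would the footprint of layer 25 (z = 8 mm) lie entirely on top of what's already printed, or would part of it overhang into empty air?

Compare the two slices. At z = 5.44: the r=4.5 cylinder gives a regular 12-gon of circumradius 4.5 (constant along its height) (area = (12/2)·4.500²·sin(360°/12) = 60.75 mm²); the r=2 cylinder at (10.5, 12.5) gives a regular 12-gon of circumradius 2 (constant along its height) (area = (12/2)·2.000²·sin(360°/12) = 12.00 mm²); Taking the first minus the rest: starting from the r=4.5 cylinder (60.75 mm²), the r=2 cylinder at (10.5, 12.5) misses the remaining region (no effect) — area = 60.75 mm². At z = 8: the r=4.5 cylinder gives a regular 12-gon of circumradius 4.5 (constant along its height) (area = (12/2)·4.500²·sin(360°/12) = 60.75 mm²); the r=2 cylinder at (10.5, 12.5) gives a regular 12-gon of circumradius 2 (constant along its height) (area = (12/2)·2.000²·sin(360°/12) = 12.00 mm²); Subtracting the remaining from the first: starting from the r=4.5 cylinder (60.75 mm²), the r=2 cylinder at (10.5, 12.5) misses the remaining region (no effect) — area = 60.75 mm². Checking containment: the cross-section at z = 8 is a subset of the cross-section at z = 5.44.

entirely on top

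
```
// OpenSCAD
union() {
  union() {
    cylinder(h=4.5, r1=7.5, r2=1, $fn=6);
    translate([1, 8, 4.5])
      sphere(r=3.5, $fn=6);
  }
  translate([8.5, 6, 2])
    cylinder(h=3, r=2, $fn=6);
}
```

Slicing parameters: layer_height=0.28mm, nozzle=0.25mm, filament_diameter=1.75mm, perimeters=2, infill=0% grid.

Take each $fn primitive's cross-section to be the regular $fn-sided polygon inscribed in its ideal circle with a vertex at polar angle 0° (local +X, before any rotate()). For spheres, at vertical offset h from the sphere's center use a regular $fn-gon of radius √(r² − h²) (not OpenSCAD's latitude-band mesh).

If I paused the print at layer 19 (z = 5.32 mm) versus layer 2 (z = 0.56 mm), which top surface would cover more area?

Layer 19 (z = 5.32): the cone does not reach this height (z outside [0, 4.5]); the r=3.5 sphere at (1, 8) slices to a regular 6-gon of circumradius 3.403 (√(r²−h²) with h=0.82 from center) (area = (6/2)·3.403²·sin(360°/6) = 30.08 mm²); Combining (union): only the r=3.5 sphere at (1, 8) is present, so the union is just that shape — area = 30.08 mm²; the cylinder at (8.5, 6) does not reach this height (z outside [2, 5]); Taking the union: only the result so far is present, so the union is just that shape — area = 30.08 mm². So its area = 30.08 mm². Layer 2 (z = 0.56): the cone (r1=7.5→r2=1) has section circumradius 6.691 here — a regular 6-gon (area = (6/2)·6.691²·sin(360°/6) = 116.32 mm²); the sphere at (1, 8) does not reach this height (|z−center|=3.940 > r=3.5); Taking the union: only the cone is present, so the union is just that shape — area = 116.32 mm²; the cylinder at (8.5, 6) is not intersected at this z (z outside [2, 5]); Taking the union: only that combined region is present, so the union is just that shape — area = 116.32 mm². So its area = 116.32 mm². Layer 2 is larger (116.32 vs 30.08 mm²).

layer 2 (z = 0.56 mm)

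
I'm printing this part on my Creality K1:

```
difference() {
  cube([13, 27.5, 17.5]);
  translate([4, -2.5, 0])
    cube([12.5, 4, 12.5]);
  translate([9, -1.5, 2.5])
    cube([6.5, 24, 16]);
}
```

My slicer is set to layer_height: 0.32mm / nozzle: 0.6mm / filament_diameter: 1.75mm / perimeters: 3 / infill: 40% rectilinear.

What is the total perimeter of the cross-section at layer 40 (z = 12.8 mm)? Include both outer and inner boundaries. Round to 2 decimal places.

At z = 12.8 mm: the cube (footprint 13×27.5) is included at this height (perimeter 81.00 mm); the cube at (4, -2.5) is absent (z outside [0, 12.5]); the cube at (9, -1.5) is present — its section is the full 6.5×24 rectangle (perimeter 61.00 mm); After the difference (first − rest): starting from the 13×27.5 cube, the 6.5×24 cube at (9, -1.5) partially overlaps it — only the 90.00 mm² overlap (of its 156.00 mm²) is removed, clipping the outline — boundary = 81.00 mm. Overall, the cross-section is a single solid region. Total boundary length (outer) = 81.00 mm.

81.00 mm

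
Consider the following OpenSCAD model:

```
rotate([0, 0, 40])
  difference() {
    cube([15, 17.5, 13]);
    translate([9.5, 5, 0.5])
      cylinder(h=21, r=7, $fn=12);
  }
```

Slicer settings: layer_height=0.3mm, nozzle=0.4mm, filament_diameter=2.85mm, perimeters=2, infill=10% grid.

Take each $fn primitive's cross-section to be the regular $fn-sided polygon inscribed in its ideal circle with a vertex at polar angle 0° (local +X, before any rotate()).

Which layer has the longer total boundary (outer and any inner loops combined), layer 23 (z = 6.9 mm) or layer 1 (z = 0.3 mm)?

Layer 23 (z = 6.9): the cube is present — its section is the full 15×17.5 rectangle (perimeter 65.00 mm); the r=7 cylinder at (9.5, 5) gives a regular 12-gon of circumradius 7 (constant along its height) (perimeter = 2·12·7.000·sin(180°/12) = 43.48 mm); After the difference (first − rest): starting from the 15×17.5 cube, the r=7 cylinder at (9.5, 5) partially overlaps it — only the 127.62 mm² overlap (of its 147.00 mm²) is removed, clipping the outline — boundary = 72.14 mm; (rotated 40° about Z; rotation is an isometry so areas/perimeters/island counts are preserved). So its perimeter = 72.14 mm. Layer 1 (z = 0.3): the cube (footprint 15×17.5) is included at this height (perimeter 65.00 mm); the cylinder at (9.5, 5) is absent (z outside [0.5, 21.5]); After the difference (first − rest): none of the subtracted shapes is present at this height, so the 15×17.5 cube is unchanged — boundary = 65.00 mm; (whole slice rotated 40° about Z — lengths, areas and connectivity unchanged). So its perimeter = 65.00 mm. Layer 23 is larger (72.14 vs 65.00 mm).

layer 23 (z = 6.9 mm)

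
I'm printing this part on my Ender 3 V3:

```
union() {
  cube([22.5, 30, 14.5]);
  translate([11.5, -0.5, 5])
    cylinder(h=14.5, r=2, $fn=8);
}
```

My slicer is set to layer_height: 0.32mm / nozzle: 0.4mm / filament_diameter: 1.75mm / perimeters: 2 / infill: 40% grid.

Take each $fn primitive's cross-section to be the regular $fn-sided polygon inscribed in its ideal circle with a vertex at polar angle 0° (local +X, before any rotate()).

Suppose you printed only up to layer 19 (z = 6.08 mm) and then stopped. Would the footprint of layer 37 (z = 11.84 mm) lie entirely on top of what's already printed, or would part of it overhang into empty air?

Compare the two slices. At z = 6.08: the cube is present — its section is the full 22.5×30 rectangle (area 675.00 mm²); the r=2 cylinder at (11.5, -0.5) contributes a regular 8-gon of circumradius 2 (area = (8/2)·2.000²·sin(360°/8) = 11.31 mm²); Combining (union): the regions partially overlap — summed areas 686.31 mm² minus the doubly-counted overlap 3.76 mm² gives 682.55 mm² — area = 682.55 mm². At z = 11.84: the 22.5×30 cube contributes its full rectangle (area 675.00 mm²); the cylinder at (11.5, -0.5): section is a regular 8-gon, circumradius r=2 (area = (8/2)·2.000²·sin(360°/8) = 11.31 mm²); Merging all regions: the regions partially overlap — summed areas 686.31 mm² minus the doubly-counted overlap 3.76 mm² gives 682.55 mm² — area = 682.55 mm². Checking containment: the cross-section at z = 11.84 is a subset of the cross-section at z = 6.08.

entirely on top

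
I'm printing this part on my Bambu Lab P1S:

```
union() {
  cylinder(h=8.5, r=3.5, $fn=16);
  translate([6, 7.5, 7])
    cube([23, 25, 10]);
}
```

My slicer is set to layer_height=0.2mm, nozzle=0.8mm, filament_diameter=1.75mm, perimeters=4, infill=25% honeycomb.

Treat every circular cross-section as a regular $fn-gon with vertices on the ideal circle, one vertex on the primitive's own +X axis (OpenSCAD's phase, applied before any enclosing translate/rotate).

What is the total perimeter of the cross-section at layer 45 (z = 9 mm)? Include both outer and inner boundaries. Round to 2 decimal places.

At z = 9 mm: the cylinder is absent (z outside [0, 8.5]); the cube at (6, 7.5) is present — its section is the full 23×25 rectangle (perimeter 96.00 mm); Merging all regions: only the 23×25 cube at (6, 7.5) is present, so the union is just that shape — boundary = 96.00 mm. Overall, the cross-section is a single solid region. Total boundary length (outer) = 96.00 mm.

96.00 mm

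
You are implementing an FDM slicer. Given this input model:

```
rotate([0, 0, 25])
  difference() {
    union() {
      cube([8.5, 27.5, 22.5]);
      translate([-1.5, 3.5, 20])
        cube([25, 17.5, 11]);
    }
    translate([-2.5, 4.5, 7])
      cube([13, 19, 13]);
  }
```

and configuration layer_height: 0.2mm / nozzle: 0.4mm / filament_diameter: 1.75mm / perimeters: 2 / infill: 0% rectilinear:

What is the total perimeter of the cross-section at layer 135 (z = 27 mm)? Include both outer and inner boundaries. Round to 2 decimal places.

At z = 27 mm: the cube does not reach this height (z outside [0, 22.5]); the cube at (-1.5, 3.5) is present — its section is the full 25×17.5 rectangle (perimeter 85.00 mm); Taking the union: only the 25×17.5 cube at (-1.5, 3.5) is present, so the union is just that shape — boundary = 85.00 mm; the cube at (-2.5, 4.5) is not intersected at this z (z outside [7, 20]); Taking the first minus the rest: none of the subtracted shapes is present at this height, so that combined region is unchanged — boundary = 85.00 mm; (whole slice rotated 25° about Z — lengths, areas and connectivity unchanged). Overall, the cross-section is a single solid region. Total boundary length (outer) = 85.00 mm.

85.00 mm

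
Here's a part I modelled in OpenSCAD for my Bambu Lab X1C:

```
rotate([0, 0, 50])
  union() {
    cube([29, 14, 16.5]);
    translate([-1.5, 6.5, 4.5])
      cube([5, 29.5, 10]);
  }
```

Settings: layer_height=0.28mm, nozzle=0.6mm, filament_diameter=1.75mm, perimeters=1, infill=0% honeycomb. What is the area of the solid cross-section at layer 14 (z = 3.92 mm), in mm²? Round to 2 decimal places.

406.00 mm²

At z = 3.92 mm: the 29×14 cube contributes its full rectangle (area 406.00 mm²); the cube at (-1.5, 6.5) does not reach this height (z outside [4.5, 14.5]); Merging all regions: only the 29×14 cube is present, so the union is just that shape — area = 406.00 mm²; (rotated 50° about Z; rotation is an isometry so areas/perimeters/island counts are preserved). Overall, the cross-section is a single solid region. Net area = 406.00 mm².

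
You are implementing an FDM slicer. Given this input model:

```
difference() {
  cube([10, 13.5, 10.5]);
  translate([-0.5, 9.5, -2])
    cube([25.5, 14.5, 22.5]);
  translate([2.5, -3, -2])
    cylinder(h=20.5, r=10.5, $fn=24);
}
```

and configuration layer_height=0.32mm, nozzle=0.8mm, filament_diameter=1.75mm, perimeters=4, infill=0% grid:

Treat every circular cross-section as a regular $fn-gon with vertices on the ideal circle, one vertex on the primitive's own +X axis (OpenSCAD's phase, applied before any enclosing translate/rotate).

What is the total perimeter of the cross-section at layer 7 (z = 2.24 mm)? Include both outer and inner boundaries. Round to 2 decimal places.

At z = 2.24 mm: the cube is present — its section is the full 10×13.5 rectangle (perimeter 47.00 mm); the cube at (-0.5, 9.5) is present — its section is the full 25.5×14.5 rectangle (perimeter 80.00 mm); the r=10.5 cylinder at (2.5, -3) gives a regular 24-gon of circumradius 10.5 (constant along its height) (perimeter = 2·24·10.500·sin(180°/24) = 65.79 mm); After the difference (first − rest): starting from the 10×13.5 cube, the 25.5×14.5 cube at (-0.5, 9.5) partially overlaps it — only the 40.00 mm² overlap (of its 369.75 mm²) is removed, clipping the outline; the r=10.5 cylinder at (2.5, -3) partially overlaps it — only the 66.76 mm² overlap (of its 342.42 mm²) is removed, clipping the outline — boundary = 28.37 mm. Overall, the cross-section is a single solid region. Total boundary length (outer) = 28.37 mm.

28.37 mm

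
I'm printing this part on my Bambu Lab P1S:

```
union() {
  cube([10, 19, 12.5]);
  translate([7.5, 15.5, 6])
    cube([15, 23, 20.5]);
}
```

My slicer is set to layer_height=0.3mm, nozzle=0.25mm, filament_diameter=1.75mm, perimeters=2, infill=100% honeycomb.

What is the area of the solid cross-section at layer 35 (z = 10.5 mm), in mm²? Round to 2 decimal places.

526.25 mm²

At z = 10.5 mm: the cube is present — its section is the full 10×19 rectangle (area 190.00 mm²); the cube at (7.5, 15.5) (footprint 15×23) is included at this height (area 345.00 mm²); Taking the union: the regions partially overlap — summed areas 535.00 mm² minus the doubly-counted overlap 8.75 mm² gives 526.25 mm² — area = 526.25 mm². Overall, the cross-section is a single solid region. Net area = 526.25 mm².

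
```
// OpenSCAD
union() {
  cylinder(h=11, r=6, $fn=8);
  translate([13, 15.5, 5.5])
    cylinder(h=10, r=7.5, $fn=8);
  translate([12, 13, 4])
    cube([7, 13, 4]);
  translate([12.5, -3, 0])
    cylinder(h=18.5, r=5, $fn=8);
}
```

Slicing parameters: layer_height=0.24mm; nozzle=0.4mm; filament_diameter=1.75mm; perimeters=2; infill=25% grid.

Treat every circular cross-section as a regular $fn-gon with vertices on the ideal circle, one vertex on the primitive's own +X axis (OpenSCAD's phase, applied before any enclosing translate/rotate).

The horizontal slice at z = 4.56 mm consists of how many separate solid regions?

At z = 4.56 mm: the cylinder: section is a regular 8-gon, circumradius r=6; the cylinder at (13, 15.5) is not intersected at this z (z outside [5.5, 15.5]); the cube at (12, 13) (footprint 7×13) is included at this height; the cylinder at (12.5, -3): section is a regular 8-gon, circumradius r=5; Merging all regions: the 3 present regions are separate (no shared area or edge), so areas and boundary lengths simply add and each stays a separate island — 3 connected regions. The result has 3 disconnected regions.

3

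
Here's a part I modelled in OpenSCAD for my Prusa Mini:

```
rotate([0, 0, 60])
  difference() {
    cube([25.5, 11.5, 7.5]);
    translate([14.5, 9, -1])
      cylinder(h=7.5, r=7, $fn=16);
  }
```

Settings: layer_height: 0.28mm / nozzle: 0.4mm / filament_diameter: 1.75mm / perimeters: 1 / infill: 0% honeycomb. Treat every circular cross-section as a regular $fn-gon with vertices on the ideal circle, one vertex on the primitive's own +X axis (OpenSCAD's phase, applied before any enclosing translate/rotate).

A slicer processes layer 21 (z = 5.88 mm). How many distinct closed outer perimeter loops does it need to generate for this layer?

At z = 5.88 mm: the cube (footprint 25.5×11.5) is included at this height; the r=7 cylinder at (14.5, 9) contributes a regular 16-gon of circumradius 7; After the difference (first − rest): starting from the 25.5×11.5 cube, the r=7 cylinder at (14.5, 9) partially overlaps it — only the 108.76 mm² overlap (of its 150.01 mm²) is removed, clipping the outline — 1 connected region; (whole slice rotated 60° about Z — lengths, areas and connectivity unchanged). The result has 1 disconnected region.

1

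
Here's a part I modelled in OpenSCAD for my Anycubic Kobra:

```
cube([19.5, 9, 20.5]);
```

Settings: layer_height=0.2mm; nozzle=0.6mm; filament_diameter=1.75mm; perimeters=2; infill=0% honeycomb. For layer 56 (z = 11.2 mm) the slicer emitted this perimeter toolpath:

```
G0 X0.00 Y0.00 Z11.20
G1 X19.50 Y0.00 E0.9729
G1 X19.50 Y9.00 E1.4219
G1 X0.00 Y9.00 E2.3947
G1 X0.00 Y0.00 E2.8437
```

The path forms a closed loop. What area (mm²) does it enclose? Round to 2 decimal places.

Apply the shoelace formula to the sequence of (X, Y) vertices; enclosed area = 175.50 mm².

175.50 mm²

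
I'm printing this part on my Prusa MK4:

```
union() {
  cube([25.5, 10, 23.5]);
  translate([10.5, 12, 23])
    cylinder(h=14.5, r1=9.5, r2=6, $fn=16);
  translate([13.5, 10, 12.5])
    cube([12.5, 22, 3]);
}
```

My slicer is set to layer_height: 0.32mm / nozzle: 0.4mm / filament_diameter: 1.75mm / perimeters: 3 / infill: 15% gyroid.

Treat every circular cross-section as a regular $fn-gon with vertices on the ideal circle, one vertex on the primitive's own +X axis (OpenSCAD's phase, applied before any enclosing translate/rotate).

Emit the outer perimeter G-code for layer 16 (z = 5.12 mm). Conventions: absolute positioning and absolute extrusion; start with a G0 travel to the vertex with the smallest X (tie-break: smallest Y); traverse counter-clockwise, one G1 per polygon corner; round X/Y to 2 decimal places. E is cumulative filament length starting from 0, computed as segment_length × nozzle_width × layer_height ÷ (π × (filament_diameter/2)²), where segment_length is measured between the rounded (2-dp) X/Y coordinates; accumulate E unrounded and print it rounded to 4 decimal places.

G0 X0.00 Y0.00 Z5.12
G1 X25.50 Y0.00 E1.3570
G1 X25.50 Y10.00 E1.8892
G1 X0.00 Y10.00 E3.2462
G1 X0.00 Y0.00 E3.7784

At z = 5.12 mm: the 25.5×10 cube contributes its full rectangle; the cone at (10.5, 12) is not intersected at this z (z outside [23, 37.5]); the cube at (13.5, 10) is not intersected at this z (z outside [12.5, 15.5]); Merging all regions: only the 25.5×10 cube is present, so the union is just that shape — 1 connected region. The outline is a single polygon with 4 vertices. Extrusion per mm of travel: 0.4 × 0.32 / (π × 0.875²) = 0.053216. Accumulating E over each segment gives final E = 3.7784.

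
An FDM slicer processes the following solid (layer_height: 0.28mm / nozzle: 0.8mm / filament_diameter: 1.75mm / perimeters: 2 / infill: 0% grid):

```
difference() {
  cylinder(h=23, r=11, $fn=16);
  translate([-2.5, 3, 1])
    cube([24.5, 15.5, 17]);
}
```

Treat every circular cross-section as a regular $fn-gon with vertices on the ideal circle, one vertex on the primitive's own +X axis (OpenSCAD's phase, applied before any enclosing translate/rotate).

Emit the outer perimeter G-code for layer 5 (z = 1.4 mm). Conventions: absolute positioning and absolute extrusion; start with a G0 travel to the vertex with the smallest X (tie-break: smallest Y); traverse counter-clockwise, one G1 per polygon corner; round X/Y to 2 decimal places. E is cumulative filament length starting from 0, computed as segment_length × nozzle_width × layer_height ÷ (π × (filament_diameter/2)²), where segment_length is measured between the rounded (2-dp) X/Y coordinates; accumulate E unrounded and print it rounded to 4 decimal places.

At z = 1.4 mm: the cylinder: section is a regular 16-gon, circumradius r=11; the cube at (-2.5, 3) is present — its section is the full 24.5×15.5 rectangle; After the difference (first − rest): starting from the r=11 cylinder, the 24.5×15.5 cube at (-2.5, 3) partially overlaps it — only the 79.88 mm² overlap (of its 379.75 mm²) is removed, clipping the outline — 1 connected region. The outline is a single polygon with 15 vertices. Extrusion per mm of travel: 0.8 × 0.28 / (π × 0.875²) = 0.093128. Accumulating E over each segment gives final E = 6.7436.

G0 X-11.00 Y0.00 Z1.40
G1 X-10.16 Y-4.21 E0.3998
G1 X-7.78 Y-7.78 E0.7994
G1 X-4.21 Y-10.16 E1.1990
G1 X0.00 Y-11.00 E1.5988
G1 X4.21 Y-10.16 E1.9985
G1 X7.78 Y-7.78 E2.3981
G1 X10.16 Y-4.21 E2.7977
G1 X11.00 Y0.00 E3.1975
G1 X10.40 Y3.00 E3.4824
G1 X-2.50 Y3.00 E4.6838
G1 X-2.50 Y10.50 E5.3822
G1 X-4.21 Y10.16 E5.5446
G1 X-7.78 Y7.78 E5.9442
G1 X-10.16 Y4.21 E6.3438
G1 X-11.00 Y0.00 E6.7436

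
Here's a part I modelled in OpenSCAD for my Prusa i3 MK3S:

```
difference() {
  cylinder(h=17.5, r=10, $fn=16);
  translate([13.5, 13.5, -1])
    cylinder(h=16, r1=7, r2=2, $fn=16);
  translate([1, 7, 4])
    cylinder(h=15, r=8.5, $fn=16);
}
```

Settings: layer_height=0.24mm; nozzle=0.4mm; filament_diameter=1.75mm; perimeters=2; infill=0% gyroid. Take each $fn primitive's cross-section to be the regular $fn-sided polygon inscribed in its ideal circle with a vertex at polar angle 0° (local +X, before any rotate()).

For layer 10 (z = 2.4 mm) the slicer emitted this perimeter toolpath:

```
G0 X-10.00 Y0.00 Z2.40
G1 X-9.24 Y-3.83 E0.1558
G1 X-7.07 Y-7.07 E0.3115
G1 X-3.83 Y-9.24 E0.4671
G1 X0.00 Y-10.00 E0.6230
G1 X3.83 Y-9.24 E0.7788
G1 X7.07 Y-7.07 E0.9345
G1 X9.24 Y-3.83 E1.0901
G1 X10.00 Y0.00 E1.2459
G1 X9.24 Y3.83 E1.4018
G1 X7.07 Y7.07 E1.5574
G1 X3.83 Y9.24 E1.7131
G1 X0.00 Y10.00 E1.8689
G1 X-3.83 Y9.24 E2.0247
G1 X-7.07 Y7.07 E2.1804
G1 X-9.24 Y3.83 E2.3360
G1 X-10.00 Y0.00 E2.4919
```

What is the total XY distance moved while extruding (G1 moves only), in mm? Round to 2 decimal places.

Sum the Euclidean lengths of each G1 segment: total = 62.43 mm.

62.43 mm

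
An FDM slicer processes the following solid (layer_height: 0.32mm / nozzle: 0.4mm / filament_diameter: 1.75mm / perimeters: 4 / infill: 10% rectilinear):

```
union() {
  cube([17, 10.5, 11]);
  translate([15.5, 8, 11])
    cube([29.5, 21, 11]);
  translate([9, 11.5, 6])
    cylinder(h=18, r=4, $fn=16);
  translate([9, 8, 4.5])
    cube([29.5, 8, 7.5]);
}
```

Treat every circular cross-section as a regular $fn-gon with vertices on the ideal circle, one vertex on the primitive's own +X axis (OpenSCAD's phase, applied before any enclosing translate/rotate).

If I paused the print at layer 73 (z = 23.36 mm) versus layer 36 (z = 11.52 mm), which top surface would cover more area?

Layer 73 (z = 23.36): the cube does not reach this height (z outside [0, 11]); the cube at (15.5, 8) is not intersected at this z (z outside [11, 22]); the cylinder at (9, 11.5): section is a regular 16-gon, circumradius r=4 (area = (16/2)·4.000²·sin(360°/16) = 48.98 mm²); the cube at (9, 8) is absent (z outside [4.5, 12]); Taking the union: only the r=4 cylinder at (9, 11.5) is present, so the union is just that shape — area = 48.98 mm². So its area = 48.98 mm². Layer 36 (z = 11.52): the cube is absent (z outside [0, 11]); the 29.5×21 cube at (15.5, 8) contributes its full rectangle (area 619.50 mm²); the r=4 cylinder at (9, 11.5) contributes a regular 16-gon of circumradius 4 (area = (16/2)·4.000²·sin(360°/16) = 48.98 mm²); the cube at (9, 8) (footprint 29.5×8) is included at this height (area 236.00 mm²); Combining (union): the regions partially overlap — summed areas 904.48 mm² minus the doubly-counted overlap 207.93 mm² gives 696.55 mm² — area = 696.55 mm². So its area = 696.55 mm². Layer 36 is larger (696.55 vs 48.98 mm²).

layer 36 (z = 11.52 mm)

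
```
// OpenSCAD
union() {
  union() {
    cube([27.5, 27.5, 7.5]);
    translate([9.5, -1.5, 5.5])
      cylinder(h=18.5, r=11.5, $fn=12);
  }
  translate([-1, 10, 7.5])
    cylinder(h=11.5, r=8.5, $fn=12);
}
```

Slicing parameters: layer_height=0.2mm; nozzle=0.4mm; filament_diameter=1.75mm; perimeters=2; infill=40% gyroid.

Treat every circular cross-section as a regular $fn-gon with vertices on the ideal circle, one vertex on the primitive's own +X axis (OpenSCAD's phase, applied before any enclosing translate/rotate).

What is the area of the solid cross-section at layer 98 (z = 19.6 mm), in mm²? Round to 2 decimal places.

At z = 19.6 mm: the cube does not reach this height (z outside [0, 7.5]); the r=11.5 cylinder at (9.5, -1.5) contributes a regular 12-gon of circumradius 11.5 (area = (12/2)·11.500²·sin(360°/12) = 396.75 mm²); Taking the union: only the r=11.5 cylinder at (9.5, -1.5) is present, so the union is just that shape — area = 396.75 mm²; the cylinder at (-1, 10) is not intersected at this z (z outside [7.5, 19]); Taking the union: only the result so far is present, so the union is just that shape — area = 396.75 mm². Overall, the cross-section is a single solid region. Net area = 396.75 mm².

396.75 mm²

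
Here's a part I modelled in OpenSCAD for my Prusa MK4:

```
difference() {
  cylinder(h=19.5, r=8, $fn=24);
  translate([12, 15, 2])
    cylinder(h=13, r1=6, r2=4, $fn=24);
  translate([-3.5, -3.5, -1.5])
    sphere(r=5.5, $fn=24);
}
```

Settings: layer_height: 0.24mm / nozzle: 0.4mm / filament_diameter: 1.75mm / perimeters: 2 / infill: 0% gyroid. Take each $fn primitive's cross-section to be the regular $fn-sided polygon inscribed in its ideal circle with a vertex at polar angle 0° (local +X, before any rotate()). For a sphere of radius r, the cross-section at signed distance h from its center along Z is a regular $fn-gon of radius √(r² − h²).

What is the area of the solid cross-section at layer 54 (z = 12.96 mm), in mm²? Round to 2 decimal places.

198.77 mm²

At z = 12.96 mm: the cylinder: section is a regular 24-gon, circumradius r=8 (area = (24/2)·8.000²·sin(360°/24) = 198.77 mm²); the cone at (12, 15) contributes a regular 24-gon of circumradius 4.314 (interpolated between r1=6 and r2=4 at t=0.843) (area = (24/2)·4.314²·sin(360°/24) = 57.80 mm²); the sphere at (-3.5, -3.5) is absent (|z−center|=14.460 > r=5.5); Subtracting the remaining from the first: starting from the r=8 cylinder (198.77 mm²), the cone at (12, 15) misses the remaining region (no effect) — area = 198.77 mm². Overall, the cross-section is a single solid region. Net area = 198.77 mm².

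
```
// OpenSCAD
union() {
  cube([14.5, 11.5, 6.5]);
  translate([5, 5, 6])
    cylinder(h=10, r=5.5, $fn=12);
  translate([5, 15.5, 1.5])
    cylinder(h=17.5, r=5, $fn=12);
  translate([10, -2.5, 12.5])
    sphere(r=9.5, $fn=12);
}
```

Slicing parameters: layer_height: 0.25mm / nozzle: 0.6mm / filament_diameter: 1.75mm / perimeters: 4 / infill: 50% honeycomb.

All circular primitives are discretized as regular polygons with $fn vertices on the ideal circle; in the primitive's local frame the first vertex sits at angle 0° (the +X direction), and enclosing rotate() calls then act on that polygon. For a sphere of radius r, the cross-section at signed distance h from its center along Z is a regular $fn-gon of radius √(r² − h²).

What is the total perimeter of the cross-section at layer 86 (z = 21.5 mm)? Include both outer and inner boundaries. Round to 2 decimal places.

At z = 21.5 mm: the cube does not reach this height (z outside [0, 6.5]); the cylinder at (5, 5) is not intersected at this z (z outside [6, 16]); the cylinder at (5, 15.5) is absent (z outside [1.5, 19]); the r=9.5 sphere at (10, -2.5) contributes a regular 12-gon of circumradius √(9.5²−9²) = 3.041 (perimeter = 2·12·3.041·sin(180°/12) = 18.89 mm); Merging all regions: only the r=9.5 sphere at (10, -2.5) is present, so the union is just that shape — boundary = 18.89 mm. Overall, the cross-section is a single solid region. Total boundary length (outer) = 18.89 mm.

18.89 mm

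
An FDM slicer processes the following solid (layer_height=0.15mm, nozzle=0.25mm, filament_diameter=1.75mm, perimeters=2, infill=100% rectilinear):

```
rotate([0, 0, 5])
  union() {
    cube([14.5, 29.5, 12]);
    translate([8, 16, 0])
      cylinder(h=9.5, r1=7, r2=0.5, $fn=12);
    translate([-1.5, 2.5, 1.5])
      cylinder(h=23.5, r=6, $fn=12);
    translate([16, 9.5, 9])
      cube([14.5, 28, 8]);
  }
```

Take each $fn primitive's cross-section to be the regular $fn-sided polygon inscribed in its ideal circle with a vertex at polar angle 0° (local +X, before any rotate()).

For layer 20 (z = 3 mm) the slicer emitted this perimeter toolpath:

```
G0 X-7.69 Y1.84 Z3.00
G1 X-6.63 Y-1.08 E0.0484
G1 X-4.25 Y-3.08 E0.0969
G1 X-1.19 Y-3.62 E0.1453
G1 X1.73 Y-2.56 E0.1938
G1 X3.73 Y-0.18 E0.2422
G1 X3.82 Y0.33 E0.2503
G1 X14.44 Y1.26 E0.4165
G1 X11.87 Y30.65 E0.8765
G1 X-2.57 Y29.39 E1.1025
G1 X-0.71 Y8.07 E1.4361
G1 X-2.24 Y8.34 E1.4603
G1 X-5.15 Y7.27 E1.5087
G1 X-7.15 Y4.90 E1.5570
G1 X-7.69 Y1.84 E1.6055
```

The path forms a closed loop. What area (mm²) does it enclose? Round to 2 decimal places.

507.02 mm²

Apply the shoelace formula to the sequence of (X, Y) vertices; enclosed area = 507.02 mm².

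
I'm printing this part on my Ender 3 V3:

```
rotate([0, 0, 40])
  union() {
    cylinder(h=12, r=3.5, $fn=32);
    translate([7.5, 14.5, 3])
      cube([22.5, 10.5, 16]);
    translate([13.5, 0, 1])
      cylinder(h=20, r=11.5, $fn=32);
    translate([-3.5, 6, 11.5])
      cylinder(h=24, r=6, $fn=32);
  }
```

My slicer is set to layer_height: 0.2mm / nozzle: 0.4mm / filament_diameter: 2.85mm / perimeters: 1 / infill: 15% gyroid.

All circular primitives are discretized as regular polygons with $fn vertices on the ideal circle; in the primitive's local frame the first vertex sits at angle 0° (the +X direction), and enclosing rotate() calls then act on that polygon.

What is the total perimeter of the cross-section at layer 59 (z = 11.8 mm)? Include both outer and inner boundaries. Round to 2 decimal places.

173.05 mm

At z = 11.8 mm: the cylinder: section is a regular 32-gon, circumradius r=3.5 (perimeter = 2·32·3.500·sin(180°/32) = 21.96 mm); the cube at (7.5, 14.5) (footprint 22.5×10.5) is included at this height (perimeter 66.00 mm); the r=11.5 cylinder at (13.5, 0) contributes a regular 32-gon of circumradius 11.5 (perimeter = 2·32·11.500·sin(180°/32) = 72.14 mm); the r=6 cylinder at (-3.5, 6) gives a regular 32-gon of circumradius 6 (constant along its height) (perimeter = 2·32·6.000·sin(180°/32) = 37.64 mm); Combining (union): the regions partially overlap (shared area 15.77 mm²), so the edge portions inside another operand are dropped and the merged outline is re-measured after clipping — boundary = 173.05 mm; (rotated 40° about Z; rotation is an isometry so areas/perimeters/island counts are preserved). Overall, the cross-section has 2 separate islands. Total boundary length (outer) = 173.05 mm.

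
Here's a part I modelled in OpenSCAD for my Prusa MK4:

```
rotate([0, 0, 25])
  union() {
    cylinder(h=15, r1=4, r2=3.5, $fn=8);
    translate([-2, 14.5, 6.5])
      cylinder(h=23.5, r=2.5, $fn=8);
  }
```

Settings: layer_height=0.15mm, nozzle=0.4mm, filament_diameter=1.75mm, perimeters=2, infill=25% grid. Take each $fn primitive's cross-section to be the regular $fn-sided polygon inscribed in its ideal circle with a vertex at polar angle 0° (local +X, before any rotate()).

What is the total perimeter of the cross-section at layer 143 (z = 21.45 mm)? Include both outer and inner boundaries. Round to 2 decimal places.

At z = 21.45 mm: the cone is absent (z outside [0, 15]); the r=2.5 cylinder at (-2, 14.5) contributes a regular 8-gon of circumradius 2.5 (perimeter = 2·8·2.500·sin(180°/8) = 15.31 mm); Taking the union: only the r=2.5 cylinder at (-2, 14.5) is present, so the union is just that shape — boundary = 15.31 mm; (whole slice rotated 25° about Z — lengths, areas and connectivity unchanged). Overall, the cross-section is a single solid region. Total boundary length (outer) = 15.31 mm.

15.31 mm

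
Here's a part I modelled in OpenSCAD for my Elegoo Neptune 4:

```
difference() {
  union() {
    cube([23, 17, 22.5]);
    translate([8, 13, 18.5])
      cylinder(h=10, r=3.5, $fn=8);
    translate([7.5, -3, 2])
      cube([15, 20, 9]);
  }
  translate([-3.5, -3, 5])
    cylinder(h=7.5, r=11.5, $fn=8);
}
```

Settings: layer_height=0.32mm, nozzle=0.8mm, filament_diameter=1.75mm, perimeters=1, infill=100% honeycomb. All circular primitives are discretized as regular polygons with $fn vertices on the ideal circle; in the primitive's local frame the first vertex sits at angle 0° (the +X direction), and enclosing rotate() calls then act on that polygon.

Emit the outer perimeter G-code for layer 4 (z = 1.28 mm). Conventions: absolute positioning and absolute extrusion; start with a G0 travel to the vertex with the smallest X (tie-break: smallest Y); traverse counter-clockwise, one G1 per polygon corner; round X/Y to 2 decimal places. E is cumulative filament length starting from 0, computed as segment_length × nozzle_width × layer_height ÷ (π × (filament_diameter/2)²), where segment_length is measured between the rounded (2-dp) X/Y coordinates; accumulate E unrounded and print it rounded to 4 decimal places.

At z = 1.28 mm: the 23×17 cube contributes its full rectangle; the cylinder at (8, 13) is absent (z outside [18.5, 28.5]); the cube at (7.5, -3) does not reach this height (z outside [2, 11]); Taking the union: only the 23×17 cube is present, so the union is just that shape — 1 connected region; the cylinder at (-3.5, -3) is not intersected at this z (z outside [5, 12.5]); After the difference (first − rest): none of the subtracted shapes is present at this height, so the result so far is unchanged — 1 connected region. The outline is a single polygon with 4 vertices. Extrusion per mm of travel: 0.8 × 0.32 / (π × 0.875²) = 0.106432. Accumulating E over each segment gives final E = 8.5146.

G0 X0.00 Y0.00 Z1.28
G1 X23.00 Y0.00 E2.4479
G1 X23.00 Y17.00 E4.2573
G1 X0.00 Y17.00 E6.7052
G1 X0.00 Y0.00 E8.5146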